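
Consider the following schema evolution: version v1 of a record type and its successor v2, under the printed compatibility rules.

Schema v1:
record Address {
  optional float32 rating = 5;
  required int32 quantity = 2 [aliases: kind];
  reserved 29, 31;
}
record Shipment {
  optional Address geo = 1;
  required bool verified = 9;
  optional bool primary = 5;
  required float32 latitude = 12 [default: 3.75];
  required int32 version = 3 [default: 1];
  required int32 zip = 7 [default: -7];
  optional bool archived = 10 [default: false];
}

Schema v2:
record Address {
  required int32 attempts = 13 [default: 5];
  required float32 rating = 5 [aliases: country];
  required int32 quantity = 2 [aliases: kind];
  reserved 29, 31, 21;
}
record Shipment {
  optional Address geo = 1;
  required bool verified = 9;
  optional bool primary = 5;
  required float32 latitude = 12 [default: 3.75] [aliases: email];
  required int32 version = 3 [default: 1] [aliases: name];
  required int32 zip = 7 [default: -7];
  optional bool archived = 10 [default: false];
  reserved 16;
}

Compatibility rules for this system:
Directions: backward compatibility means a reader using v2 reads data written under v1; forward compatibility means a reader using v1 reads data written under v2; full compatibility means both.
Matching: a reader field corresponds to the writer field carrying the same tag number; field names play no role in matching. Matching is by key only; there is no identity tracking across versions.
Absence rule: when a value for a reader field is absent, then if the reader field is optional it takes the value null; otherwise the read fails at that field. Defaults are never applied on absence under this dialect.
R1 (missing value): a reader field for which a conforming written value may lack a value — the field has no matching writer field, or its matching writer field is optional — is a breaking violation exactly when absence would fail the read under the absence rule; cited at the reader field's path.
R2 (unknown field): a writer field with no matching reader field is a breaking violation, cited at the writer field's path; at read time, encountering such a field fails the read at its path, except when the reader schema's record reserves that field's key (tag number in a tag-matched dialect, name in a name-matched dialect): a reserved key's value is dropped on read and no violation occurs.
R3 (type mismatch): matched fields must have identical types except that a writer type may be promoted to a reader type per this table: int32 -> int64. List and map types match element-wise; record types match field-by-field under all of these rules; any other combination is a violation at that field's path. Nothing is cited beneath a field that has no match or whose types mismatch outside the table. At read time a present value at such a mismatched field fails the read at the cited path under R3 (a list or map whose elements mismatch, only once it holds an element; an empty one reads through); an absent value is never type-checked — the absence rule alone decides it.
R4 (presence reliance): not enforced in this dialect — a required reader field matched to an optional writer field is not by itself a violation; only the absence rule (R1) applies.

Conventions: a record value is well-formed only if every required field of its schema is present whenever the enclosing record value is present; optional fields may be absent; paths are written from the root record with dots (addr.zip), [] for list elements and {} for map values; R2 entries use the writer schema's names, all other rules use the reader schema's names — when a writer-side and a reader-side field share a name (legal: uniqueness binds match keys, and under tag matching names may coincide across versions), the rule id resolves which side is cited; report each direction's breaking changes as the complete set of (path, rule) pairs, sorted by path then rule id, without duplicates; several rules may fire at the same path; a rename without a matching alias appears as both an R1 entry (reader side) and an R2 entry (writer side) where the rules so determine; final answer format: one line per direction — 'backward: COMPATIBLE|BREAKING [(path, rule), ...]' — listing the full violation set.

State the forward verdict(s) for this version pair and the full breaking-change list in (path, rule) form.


forward: BREAKING [(geo.attempts, R2)]

in Shipment below, arrows point writer -> reader
forward on Shipment — v1 reading data written by v2:
  geo <- geo (Address -> Address, writer optional)
  verified <- verified (bool -> bool, writer required)
  primary <- primary (bool -> bool, writer optional)
  latitude <- latitude (float32 -> float32, writer required)
  version <- version (int32 -> int32, writer required)
  zip <- zip (int32 -> int32, writer required)
  archived <- archived (bool -> bool, writer optional)
  geo.rating <- geo.rating (float32 -> float32, writer required)
  geo.quantity <- geo.quantity (int32 -> int32, writer required)
  geo.attempts (writer side), unknown to reader
  breaking: (geo.attempts, R2)
  => forward verdict for Shipment: BREAKING, 1 violation(s)
the rest of the Shipment diff is inert for this question:
  field rating in record Address: optional changed to required -> fires only in the backward direction of Shipment, which is not asked here


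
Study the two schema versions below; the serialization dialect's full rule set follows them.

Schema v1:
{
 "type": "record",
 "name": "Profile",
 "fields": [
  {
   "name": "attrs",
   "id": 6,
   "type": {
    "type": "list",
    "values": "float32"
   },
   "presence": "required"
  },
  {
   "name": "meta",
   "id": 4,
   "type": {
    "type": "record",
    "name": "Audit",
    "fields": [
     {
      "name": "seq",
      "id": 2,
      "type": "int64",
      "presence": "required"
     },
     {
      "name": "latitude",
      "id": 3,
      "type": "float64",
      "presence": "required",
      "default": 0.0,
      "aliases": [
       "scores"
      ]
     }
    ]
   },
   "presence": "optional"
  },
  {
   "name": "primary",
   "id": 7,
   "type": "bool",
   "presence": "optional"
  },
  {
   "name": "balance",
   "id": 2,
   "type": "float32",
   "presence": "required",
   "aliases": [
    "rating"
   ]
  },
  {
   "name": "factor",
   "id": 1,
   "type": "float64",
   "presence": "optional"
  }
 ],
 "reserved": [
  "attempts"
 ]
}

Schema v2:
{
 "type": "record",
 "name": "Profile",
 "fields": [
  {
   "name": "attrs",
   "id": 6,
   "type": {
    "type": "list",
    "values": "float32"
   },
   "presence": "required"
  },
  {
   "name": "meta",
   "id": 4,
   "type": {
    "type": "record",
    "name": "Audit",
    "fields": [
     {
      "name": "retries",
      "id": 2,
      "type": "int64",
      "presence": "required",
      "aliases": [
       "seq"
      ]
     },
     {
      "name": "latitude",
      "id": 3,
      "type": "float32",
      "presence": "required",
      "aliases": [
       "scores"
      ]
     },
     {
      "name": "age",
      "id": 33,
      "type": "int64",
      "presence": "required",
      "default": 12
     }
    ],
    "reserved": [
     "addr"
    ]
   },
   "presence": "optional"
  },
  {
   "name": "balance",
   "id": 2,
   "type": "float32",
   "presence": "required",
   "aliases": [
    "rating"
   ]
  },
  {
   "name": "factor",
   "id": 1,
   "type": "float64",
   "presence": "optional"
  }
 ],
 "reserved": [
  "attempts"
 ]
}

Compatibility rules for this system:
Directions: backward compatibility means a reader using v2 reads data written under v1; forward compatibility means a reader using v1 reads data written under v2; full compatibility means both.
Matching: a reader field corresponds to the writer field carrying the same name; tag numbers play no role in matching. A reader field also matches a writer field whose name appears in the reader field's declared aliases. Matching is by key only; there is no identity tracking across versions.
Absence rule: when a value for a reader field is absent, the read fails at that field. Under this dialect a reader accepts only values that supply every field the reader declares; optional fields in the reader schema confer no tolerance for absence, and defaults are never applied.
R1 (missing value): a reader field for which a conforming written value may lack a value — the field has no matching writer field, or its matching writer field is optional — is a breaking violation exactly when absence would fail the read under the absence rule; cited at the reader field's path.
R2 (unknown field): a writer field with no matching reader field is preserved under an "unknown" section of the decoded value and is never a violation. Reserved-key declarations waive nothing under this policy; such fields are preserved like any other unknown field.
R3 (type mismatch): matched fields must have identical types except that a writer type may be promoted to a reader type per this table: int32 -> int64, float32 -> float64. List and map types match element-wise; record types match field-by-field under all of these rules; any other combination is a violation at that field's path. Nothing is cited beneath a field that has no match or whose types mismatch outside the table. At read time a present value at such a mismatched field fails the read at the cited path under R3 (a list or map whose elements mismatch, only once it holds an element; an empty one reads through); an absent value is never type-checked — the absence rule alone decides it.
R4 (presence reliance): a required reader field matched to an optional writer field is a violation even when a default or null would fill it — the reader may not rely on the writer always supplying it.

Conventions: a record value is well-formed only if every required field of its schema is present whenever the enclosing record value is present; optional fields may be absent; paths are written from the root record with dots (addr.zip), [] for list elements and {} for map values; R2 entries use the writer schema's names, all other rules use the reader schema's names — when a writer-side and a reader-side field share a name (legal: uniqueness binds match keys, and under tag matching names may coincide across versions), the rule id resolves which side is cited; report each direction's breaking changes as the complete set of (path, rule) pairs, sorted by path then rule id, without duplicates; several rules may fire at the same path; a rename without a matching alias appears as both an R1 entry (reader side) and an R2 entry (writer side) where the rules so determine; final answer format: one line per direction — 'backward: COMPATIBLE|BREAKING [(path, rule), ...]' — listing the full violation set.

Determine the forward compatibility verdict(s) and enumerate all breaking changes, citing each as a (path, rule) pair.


each type pair in Profile: writer, then reader
checking forward for Profile: reader v1 against writer v2:
  attrs: paired with writer attrs (list<float32> -> list<float32>; writer required)
  meta: paired with writer meta (Audit -> Audit; writer optional)
  primary: no writer match
  balance: paired with writer balance (float32 -> float32; writer required)
  factor: paired with writer factor (float64 -> float64; writer optional)
  meta.seq: no writer match
  meta.latitude: paired with writer meta.latitude (float32 -> float64; writer required)
  writer field meta.retries has no reader counterpart
  writer field meta.age has no reader counterpart
  rule R1 violated at factor
  rule R1 violated at meta
  rule R1 violated at meta.seq
  rule R1 violated at primary
  => 4 violation(s): forward is BREAKING for Profile
diffs on Profile not affecting the asked answer:
  added field age to record Audit: required int64, tag 33, default 12 (in v2 it sits last) -> fires only in the backward direction of Profile, which is not asked here
  field latitude in record Audit: type float64 changed to float32 (its default is dropped) -> fires only in the backward direction of Profile, which is not asked here
  removed field primary from record Profile -> fires only in the backward direction of Profile, which is not asked here

forward: BREAKING [(factor, R1), (meta, R1), (meta.seq, R1), (primary, R1)]


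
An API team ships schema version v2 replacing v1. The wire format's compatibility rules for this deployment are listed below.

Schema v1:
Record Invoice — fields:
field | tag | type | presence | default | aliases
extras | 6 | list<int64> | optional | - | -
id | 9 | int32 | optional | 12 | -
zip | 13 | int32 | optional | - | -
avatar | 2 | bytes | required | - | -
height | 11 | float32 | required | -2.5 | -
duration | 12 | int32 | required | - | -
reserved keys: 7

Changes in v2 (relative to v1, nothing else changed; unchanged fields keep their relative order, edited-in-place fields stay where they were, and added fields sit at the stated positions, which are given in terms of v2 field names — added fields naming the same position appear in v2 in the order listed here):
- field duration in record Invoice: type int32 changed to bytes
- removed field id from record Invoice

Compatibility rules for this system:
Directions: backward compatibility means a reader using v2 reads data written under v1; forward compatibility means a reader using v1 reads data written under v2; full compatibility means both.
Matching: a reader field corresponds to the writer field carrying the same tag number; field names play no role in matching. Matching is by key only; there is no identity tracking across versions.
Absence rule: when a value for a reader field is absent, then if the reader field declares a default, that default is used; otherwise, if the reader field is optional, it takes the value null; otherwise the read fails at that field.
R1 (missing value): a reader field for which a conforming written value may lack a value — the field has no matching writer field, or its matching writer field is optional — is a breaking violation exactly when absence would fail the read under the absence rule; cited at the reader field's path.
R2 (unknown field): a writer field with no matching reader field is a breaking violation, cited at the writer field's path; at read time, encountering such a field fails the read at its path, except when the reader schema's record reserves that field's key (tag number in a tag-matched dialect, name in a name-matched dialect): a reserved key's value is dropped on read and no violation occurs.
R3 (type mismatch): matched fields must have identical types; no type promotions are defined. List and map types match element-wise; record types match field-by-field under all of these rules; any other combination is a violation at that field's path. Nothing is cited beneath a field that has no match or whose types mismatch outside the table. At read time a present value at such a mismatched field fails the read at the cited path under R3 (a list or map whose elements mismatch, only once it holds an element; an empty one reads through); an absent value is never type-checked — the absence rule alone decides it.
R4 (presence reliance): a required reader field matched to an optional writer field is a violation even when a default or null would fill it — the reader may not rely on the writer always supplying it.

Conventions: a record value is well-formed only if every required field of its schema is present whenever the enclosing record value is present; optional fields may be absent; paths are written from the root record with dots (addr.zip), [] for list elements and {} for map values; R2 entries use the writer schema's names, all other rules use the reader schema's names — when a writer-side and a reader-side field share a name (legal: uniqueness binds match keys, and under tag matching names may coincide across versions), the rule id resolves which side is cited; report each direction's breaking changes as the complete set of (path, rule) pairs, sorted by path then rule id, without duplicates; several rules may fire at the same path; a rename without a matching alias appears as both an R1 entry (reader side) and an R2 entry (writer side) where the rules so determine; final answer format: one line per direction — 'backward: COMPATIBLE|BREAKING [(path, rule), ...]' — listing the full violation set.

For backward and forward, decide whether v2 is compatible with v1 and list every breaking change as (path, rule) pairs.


in Invoice below, arrows point writer -> reader
checking backward for Invoice: reader v2 against writer v1:
  writer optional, list<int64> -> list<int64>: reader extras maps from writer extras
  writer optional, int32 -> int32: reader zip maps from writer zip
  writer required, bytes -> bytes: reader avatar maps from writer avatar
  writer required, float32 -> float32: reader height maps from writer height
  writer required, int32 -> bytes: reader duration maps from writer duration
  id (writer side), unknown to reader
  R3 fires at duration
  R2 fires at id
  backward on Invoice therefore BREAKING (2)
checking forward for Invoice: reader v1 against writer v2:
  writer optional, list<int64> -> list<int64>: reader extras maps from writer extras
  no writer field matches reader id
  writer optional, int32 -> int32: reader zip maps from writer zip
  writer required, bytes -> bytes: reader avatar maps from writer avatar
  writer required, float32 -> float32: reader height maps from writer height
  writer required, bytes -> int32: reader duration maps from writer duration
  R3 fires at duration
  forward on Invoice therefore BREAKING (1)

backward: BREAKING [(duration, R3), (id, R2)]; forward: BREAKING [(duration, R3)]


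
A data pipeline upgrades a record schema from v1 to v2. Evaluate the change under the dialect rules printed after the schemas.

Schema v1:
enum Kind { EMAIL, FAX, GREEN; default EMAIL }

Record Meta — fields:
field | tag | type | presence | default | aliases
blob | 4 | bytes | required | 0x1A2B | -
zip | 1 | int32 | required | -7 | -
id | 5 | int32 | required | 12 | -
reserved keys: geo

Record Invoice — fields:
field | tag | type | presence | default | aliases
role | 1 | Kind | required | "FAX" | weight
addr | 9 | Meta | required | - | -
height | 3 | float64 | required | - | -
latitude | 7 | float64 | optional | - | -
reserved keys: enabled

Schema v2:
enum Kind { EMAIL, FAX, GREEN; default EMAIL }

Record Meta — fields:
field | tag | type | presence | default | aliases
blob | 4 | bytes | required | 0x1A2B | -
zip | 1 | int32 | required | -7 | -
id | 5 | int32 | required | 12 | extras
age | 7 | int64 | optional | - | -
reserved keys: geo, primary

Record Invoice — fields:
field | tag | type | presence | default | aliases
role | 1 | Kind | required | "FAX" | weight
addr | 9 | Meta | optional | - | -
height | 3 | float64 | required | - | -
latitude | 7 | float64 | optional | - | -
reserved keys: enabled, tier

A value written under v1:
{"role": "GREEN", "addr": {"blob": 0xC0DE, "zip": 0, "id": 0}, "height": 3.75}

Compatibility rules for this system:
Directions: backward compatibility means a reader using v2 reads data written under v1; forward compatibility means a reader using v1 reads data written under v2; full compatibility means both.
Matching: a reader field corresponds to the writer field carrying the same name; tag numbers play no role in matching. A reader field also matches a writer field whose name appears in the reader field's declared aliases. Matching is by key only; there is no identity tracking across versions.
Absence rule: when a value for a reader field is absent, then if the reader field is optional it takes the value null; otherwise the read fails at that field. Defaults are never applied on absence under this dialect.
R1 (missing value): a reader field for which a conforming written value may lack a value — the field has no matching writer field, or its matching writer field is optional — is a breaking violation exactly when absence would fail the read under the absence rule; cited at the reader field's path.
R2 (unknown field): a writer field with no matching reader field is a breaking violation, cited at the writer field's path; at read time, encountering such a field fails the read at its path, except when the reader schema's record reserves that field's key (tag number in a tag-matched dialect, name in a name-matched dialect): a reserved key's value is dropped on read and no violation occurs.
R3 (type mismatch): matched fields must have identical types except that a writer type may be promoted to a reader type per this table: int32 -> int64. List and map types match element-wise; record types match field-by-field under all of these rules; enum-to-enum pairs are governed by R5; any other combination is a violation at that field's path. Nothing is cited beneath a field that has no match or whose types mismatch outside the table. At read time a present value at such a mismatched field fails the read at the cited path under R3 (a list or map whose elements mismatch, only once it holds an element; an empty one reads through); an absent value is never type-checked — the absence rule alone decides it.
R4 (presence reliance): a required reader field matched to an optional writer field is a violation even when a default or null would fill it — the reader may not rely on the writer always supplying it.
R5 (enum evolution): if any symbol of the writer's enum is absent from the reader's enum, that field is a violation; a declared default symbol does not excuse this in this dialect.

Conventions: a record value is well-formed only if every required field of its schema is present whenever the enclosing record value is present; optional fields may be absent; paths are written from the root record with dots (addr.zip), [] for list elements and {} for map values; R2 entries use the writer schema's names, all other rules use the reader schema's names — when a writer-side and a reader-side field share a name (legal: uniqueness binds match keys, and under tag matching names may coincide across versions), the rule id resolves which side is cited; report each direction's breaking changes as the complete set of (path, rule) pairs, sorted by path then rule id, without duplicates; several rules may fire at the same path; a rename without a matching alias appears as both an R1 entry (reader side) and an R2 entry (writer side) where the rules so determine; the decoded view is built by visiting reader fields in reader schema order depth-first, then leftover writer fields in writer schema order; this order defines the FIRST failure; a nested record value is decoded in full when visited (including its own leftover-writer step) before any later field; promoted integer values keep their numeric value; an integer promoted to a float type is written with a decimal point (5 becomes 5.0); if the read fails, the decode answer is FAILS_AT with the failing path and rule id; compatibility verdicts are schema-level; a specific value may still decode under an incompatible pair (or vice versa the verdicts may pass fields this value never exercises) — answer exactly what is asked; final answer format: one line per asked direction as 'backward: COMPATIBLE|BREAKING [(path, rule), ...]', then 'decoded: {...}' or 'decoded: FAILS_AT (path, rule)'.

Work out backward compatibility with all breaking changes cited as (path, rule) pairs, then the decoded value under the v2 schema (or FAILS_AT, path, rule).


in Invoice below, arrows point writer -> reader
backward analysis of Invoice with v2 as reader and v1 as writer:
  role: Kind -> Kind, writer required; from role
  addr: Meta -> Meta, writer required; from addr
  height: float64 -> float64, writer required; from height
  latitude: float64 -> float64, writer optional; from latitude
  addr.blob: bytes -> bytes, writer required; from addr.blob
  addr.zip: int32 -> int32, writer required; from addr.zip
  addr.id: int32 -> int32, writer required; from addr.id
  addr.age: no writer-side match
  => backward: COMPATIBLE
decode walk for Invoice under reader schema v2:
  role := "GREEN"
  addr.blob := 0xC0DE
  addr.zip := 0
  addr.id := 0
  addr.age := null (missing; optional => null)
  height := 3.75
  latitude := null (missing; optional => null)
  => decoded: {"role": "GREEN", "addr": {"blob": 0xC0DE, "zip": 0, "id": 0, "age": null}, "height": 3.75, "latitude": null}
checking off the Invoice differences that do not matter here:
  field addr in record Invoice: required changed to optional -> its effect on Invoice is confined to the forward direction, not asked

backward: COMPATIBLE []; decoded: {"role": "GREEN", "addr": {"blob": 0xC0DE, "zip": 0, "id": 0, "age": null}, "height": 3.75, "latitude": null}


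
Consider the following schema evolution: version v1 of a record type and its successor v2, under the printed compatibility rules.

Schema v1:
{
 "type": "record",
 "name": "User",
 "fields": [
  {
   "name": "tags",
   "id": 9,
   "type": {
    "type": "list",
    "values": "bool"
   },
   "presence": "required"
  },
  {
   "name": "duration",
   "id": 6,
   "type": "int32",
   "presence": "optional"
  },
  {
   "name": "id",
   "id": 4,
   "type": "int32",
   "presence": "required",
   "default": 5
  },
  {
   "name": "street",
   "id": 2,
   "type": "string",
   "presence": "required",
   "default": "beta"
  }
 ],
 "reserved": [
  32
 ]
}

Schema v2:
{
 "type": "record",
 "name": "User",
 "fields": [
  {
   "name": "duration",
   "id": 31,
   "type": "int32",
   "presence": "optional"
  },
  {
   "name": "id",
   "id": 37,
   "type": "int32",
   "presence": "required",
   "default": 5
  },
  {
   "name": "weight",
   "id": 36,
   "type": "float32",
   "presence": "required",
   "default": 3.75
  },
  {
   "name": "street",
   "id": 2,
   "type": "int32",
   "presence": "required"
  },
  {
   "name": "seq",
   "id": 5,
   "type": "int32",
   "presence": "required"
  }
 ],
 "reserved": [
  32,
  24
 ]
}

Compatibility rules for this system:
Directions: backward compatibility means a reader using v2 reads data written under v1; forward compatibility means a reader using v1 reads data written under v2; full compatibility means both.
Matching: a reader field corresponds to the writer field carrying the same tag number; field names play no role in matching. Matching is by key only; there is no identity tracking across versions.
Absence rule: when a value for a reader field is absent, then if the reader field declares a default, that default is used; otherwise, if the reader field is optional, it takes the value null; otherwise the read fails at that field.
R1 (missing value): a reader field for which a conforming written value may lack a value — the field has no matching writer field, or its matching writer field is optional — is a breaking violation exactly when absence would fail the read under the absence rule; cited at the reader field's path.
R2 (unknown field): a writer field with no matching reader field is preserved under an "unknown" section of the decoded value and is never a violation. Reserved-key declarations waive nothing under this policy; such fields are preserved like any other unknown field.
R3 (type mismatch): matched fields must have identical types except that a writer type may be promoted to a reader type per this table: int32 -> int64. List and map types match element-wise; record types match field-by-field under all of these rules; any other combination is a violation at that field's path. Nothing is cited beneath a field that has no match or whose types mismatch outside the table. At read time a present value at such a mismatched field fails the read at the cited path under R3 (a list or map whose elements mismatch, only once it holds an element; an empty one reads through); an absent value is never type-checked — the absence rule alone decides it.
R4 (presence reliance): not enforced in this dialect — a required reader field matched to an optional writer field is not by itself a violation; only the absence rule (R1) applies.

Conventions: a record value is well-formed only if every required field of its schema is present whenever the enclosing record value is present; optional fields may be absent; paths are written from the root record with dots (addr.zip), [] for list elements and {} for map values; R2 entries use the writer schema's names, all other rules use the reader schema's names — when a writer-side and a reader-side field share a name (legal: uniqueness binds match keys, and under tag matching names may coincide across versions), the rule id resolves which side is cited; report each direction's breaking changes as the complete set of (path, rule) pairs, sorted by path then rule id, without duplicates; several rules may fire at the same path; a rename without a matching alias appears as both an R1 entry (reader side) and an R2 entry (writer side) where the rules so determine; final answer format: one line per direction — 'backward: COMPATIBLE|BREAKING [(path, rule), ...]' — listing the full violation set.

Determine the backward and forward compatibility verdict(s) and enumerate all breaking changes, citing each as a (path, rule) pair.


arrows below run writer -> reader for User
backward on User — v2 reading data written by v1:
  duration has no writer counterpart
  id has no writer counterpart
  weight has no writer counterpart
  writer required, string -> int32: reader street maps from writer street
  seq has no writer counterpart
  tags (writer side), unknown to reader
  duration (writer side), unknown to reader
  id (writer side), unknown to reader
  R1 fires at seq
  R3 fires at street
  => 2 violation(s): backward is BREAKING for User
forward on User — v1 reading data written by v2:
  tags has no writer counterpart
  duration has no writer counterpart
  id has no writer counterpart
  writer required, int32 -> string: reader street maps from writer street
  duration (writer side), unknown to reader
  id (writer side), unknown to reader
  weight (writer side), unknown to reader
  seq (writer side), unknown to reader
  R3 fires at street
  R1 fires at tags
  => 2 violation(s): forward is BREAKING for User

backward: BREAKING [(seq, R1), (street, R3)]; forward: BREAKING [(street, R3), (tags, R1)]


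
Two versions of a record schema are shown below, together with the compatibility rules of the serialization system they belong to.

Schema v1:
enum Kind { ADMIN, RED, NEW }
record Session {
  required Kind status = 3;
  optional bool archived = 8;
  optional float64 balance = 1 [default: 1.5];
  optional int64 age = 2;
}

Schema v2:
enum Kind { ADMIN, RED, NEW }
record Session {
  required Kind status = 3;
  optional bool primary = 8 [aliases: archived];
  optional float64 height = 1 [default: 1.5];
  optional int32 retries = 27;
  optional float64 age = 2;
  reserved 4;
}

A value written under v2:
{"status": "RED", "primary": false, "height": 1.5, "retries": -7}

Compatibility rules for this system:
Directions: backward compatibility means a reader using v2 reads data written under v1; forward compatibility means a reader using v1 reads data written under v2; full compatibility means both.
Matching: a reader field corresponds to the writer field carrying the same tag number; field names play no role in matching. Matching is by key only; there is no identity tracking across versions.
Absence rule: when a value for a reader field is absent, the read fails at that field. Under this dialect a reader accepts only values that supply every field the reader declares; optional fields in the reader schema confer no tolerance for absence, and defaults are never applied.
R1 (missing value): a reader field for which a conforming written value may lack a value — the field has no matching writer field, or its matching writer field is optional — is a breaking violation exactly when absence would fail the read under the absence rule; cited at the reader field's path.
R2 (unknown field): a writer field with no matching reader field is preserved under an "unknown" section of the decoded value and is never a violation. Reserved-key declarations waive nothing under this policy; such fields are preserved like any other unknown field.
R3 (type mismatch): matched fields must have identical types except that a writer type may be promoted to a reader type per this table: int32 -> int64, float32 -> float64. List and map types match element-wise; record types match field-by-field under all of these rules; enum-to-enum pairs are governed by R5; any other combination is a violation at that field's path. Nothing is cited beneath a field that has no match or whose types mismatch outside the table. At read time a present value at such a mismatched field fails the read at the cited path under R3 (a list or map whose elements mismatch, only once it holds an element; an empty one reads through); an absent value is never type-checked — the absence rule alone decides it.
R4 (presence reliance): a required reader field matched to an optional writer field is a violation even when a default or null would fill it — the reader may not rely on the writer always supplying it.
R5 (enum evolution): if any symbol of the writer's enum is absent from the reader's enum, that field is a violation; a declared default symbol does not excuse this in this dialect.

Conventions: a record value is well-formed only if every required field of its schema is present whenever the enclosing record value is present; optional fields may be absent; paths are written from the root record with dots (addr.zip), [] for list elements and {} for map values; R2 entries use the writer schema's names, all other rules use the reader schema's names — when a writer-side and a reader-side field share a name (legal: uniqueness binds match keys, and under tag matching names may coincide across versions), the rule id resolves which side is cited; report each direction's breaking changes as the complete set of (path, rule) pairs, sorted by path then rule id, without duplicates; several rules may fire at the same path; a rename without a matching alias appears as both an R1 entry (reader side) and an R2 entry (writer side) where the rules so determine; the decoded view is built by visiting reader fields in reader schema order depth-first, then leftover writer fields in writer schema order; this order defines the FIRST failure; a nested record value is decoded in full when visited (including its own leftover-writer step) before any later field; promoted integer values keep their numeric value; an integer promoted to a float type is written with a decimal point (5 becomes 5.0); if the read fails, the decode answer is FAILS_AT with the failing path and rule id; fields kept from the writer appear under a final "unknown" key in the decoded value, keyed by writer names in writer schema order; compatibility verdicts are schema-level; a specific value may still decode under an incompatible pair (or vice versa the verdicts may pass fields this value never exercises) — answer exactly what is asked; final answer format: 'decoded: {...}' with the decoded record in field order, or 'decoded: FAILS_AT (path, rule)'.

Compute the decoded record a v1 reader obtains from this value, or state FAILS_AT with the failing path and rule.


arrows below run writer -> reader for Session
decoding the Session value with the v1 reader:
  status := "RED"
  archived := false (from writer primary)
  balance := 1.5 (from writer height)
  read fails at age under R1 (no fill)
  => FAILS_AT (age, R1)
the other Session changes do not affect what is asked:
  renamed field archived to primary in record Session (alias archived declared on the renamed field) -> a verdict-level change on Session — the shown value reads the same
  renamed field balance to height in record Session -> a verdict-level change on Session — the shown value reads the same
  added field retries to record Session: optional int32, tag 27 (in v2 it sits immediately before age) -> a verdict-level change on Session — the shown value reads the same

decoded: FAILS_AT (age, R1)


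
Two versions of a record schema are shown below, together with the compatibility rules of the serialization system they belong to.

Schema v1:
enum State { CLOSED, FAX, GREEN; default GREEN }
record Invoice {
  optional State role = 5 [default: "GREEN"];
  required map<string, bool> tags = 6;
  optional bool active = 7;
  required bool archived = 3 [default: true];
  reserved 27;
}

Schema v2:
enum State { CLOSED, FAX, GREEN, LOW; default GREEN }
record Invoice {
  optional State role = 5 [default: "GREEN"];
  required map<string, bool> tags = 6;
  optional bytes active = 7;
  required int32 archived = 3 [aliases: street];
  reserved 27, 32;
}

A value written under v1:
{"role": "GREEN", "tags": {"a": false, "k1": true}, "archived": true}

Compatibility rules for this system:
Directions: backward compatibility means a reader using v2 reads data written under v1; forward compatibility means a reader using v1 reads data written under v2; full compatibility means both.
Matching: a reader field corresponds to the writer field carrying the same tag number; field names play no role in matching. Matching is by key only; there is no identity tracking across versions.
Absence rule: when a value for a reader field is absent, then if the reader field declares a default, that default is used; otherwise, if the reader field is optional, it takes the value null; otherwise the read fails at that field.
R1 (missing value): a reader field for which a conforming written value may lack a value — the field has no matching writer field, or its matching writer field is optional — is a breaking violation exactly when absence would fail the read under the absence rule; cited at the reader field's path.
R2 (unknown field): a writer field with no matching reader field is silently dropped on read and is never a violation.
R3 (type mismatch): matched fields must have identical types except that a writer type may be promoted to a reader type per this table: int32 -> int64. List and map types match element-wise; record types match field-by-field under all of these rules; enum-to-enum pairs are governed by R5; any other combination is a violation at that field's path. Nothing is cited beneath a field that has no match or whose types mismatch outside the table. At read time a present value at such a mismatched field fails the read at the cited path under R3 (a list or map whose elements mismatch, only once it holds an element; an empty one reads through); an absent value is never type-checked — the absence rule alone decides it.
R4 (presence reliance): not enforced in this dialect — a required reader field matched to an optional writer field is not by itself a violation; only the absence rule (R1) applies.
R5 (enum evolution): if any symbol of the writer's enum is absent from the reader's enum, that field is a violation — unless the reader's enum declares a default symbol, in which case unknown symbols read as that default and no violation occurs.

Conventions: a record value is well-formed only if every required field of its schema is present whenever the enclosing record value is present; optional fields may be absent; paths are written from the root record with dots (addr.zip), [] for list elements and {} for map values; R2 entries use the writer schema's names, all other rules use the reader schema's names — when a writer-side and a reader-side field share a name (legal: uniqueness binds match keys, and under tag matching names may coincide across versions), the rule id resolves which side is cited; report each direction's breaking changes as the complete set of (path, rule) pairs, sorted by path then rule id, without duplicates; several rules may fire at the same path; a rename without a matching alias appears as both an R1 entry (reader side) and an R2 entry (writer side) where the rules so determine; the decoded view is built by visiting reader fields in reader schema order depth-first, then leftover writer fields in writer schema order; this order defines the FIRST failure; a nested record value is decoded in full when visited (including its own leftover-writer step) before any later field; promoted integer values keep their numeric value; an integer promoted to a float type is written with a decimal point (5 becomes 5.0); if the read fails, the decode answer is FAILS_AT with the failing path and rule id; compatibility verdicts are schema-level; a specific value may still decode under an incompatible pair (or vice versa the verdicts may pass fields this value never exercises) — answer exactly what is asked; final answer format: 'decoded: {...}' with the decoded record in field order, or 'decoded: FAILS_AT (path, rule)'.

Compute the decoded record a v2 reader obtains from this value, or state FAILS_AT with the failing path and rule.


arrows below run writer -> reader for Invoice
decoding the Invoice value with the v2 reader:
  role := "GREEN"
  tags := {"a": false, "k1": true}
  active := null (missing; optional => null)
  read fails at archived under R3
  => FAILS_AT (archived, R3)
the rest of the Invoice diff is inert for this question:
  enum State (field role in record Invoice): symbol LOW added -> inert under this dialect — no rule fires on Invoice and the result does not move
  field active in record Invoice: type bool changed to bytes -> a verdict-level change on Invoice — the shown value reads the same

decoded: FAILS_AT (archived, R3)
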